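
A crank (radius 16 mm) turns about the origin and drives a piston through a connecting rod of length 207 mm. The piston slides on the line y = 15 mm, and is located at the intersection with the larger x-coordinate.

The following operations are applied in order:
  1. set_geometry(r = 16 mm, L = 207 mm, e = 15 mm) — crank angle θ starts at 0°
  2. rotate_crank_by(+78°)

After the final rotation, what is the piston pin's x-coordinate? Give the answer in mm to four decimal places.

210.3256

set_geometry: r = 16 mm, L = 207 mm, e = 15 mm; θ ← 0°
rotate_crank_by(+78°): θ ← 0° +78° = 78°
crank pin P = (r cos θ, r sin θ) = (3.326587, 15.650362)
h = r sin θ − e = 15.650362 − 15 = 0.650362
x = r cos θ + √(L² − h²) = 3.326587 + √(42849.0 − 0.4230) = 3.326587 + 206.998978 = 210.325565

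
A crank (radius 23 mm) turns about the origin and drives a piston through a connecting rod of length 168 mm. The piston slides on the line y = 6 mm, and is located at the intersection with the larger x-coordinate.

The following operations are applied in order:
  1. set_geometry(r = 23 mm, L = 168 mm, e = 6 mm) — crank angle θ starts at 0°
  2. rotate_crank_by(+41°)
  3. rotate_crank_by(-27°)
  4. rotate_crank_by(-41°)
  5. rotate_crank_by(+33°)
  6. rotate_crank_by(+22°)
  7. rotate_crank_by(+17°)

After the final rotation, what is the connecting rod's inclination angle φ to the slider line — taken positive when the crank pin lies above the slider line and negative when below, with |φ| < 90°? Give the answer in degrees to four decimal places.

3.5025

set_geometry: r = 23 mm, L = 168 mm, e = 6 mm; θ ← 0°
rotate_crank_by(+41°): θ ← 0° +41° = 41°
rotate_crank_by(-27°): θ ← 41° -27° = 14°
rotate_crank_by(-41°): θ ← 14° -41° = -27°
rotate_crank_by(+33°): θ ← -27° +33° = 6°
rotate_crank_by(+22°): θ ← 6° +22° = 28°
rotate_crank_by(+17°): θ ← 28° +17° = 45°
crank pin P = (r cos θ, r sin θ) = (16.263456, 16.263456)
h = r sin θ − e = 16.263456 − 6 = 10.263456
sin φ = h / L = 10.263456 / 168 = 0.06109200
φ = arcsin(0.06109200) = 3.502495°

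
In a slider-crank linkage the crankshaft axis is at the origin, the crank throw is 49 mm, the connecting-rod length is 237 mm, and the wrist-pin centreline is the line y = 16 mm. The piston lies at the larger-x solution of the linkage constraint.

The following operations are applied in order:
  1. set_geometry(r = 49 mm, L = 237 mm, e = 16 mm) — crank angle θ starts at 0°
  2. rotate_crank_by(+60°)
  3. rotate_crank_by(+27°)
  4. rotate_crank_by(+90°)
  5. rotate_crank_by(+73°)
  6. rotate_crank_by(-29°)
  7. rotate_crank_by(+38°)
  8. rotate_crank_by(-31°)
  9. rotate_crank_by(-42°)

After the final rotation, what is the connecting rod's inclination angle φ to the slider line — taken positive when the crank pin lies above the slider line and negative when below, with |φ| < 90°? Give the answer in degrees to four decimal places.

-5.1131

set_geometry: r = 49 mm, L = 237 mm, e = 16 mm; θ ← 0°
rotate_crank_by(+60°): θ ← 0° +60° = 60°
rotate_crank_by(+27°): θ ← 60° +27° = 87°
rotate_crank_by(+90°): θ ← 87° +90° = 177°
rotate_crank_by(+73°): θ ← 177° +73° = 250°
rotate_crank_by(-29°): θ ← 250° -29° = 221°
rotate_crank_by(+38°): θ ← 221° +38° = 259°
rotate_crank_by(-31°): θ ← 259° -31° = 228°
rotate_crank_by(-42°): θ ← 228° -42° = 186°
crank pin P = (r cos θ, r sin θ) = (-48.731573, -5.121895)
h = r sin θ − e = -5.121895 − 16 = -21.121895
sin φ = h / L = -21.121895 / 237 = -0.08912192
φ = arcsin(-0.08912192) = -5.113094°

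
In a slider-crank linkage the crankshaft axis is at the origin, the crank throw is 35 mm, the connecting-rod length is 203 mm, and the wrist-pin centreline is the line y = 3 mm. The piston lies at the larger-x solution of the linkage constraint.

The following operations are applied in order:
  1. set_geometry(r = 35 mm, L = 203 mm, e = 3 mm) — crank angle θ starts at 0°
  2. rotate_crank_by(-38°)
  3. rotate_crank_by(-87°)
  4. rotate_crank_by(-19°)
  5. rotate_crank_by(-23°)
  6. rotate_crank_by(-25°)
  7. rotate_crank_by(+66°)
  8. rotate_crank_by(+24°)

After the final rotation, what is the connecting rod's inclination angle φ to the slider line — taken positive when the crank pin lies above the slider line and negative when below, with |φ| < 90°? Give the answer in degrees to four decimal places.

-10.5693

set_geometry: r = 35 mm, L = 203 mm, e = 3 mm; θ ← 0°
rotate_crank_by(-38°): θ ← 0° -38° = -38°
rotate_crank_by(-87°): θ ← -38° -87° = -125°
rotate_crank_by(-19°): θ ← -125° -19° = -144°
rotate_crank_by(-23°): θ ← -144° -23° = -167°
rotate_crank_by(-25°): θ ← -167° -25° = -192°
rotate_crank_by(+66°): θ ← -192° +66° = -126°
rotate_crank_by(+24°): θ ← -126° +24° = -102°
crank pin P = (r cos θ, r sin θ) = (-7.276909, -34.235166)
h = r sin θ − e = -34.235166 − 3 = -37.235166
sin φ = h / L = -37.235166 / 203 = -0.18342446
φ = arcsin(-0.18342446) = -10.569289°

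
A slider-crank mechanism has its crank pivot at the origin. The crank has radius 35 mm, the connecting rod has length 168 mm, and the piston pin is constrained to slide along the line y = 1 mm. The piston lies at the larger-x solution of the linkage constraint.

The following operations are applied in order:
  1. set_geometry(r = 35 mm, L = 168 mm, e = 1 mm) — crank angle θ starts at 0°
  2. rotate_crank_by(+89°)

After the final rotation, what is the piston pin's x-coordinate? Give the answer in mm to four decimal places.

165.1355

set_geometry: r = 35 mm, L = 168 mm, e = 1 mm; θ ← 0°
rotate_crank_by(+89°): θ ← 0° +89° = 89°
crank pin P = (r cos θ, r sin θ) = (0.610834, 34.994669)
h = r sin θ − e = 34.994669 − 1 = 33.994669
x = r cos θ + √(L² − h²) = 0.610834 + √(28224.0 − 1155.6375) = 0.610834 + 164.524656 = 165.135490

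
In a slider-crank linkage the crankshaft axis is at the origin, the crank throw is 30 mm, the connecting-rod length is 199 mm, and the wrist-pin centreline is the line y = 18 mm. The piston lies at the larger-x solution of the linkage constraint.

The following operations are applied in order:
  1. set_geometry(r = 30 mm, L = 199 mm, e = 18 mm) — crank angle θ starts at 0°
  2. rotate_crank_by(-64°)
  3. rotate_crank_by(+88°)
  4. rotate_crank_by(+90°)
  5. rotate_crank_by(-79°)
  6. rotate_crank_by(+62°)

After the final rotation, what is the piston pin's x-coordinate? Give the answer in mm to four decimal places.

194.9952

set_geometry: r = 30 mm, L = 199 mm, e = 18 mm; θ ← 0°
rotate_crank_by(-64°): θ ← 0° -64° = -64°
rotate_crank_by(+88°): θ ← -64° +88° = 24°
rotate_crank_by(+90°): θ ← 24° +90° = 114°
rotate_crank_by(-79°): θ ← 114° -79° = 35°
rotate_crank_by(+62°): θ ← 35° +62° = 97°
crank pin P = (r cos θ, r sin θ) = (-3.656080, 29.776385)
h = r sin θ − e = 29.776385 − 18 = 11.776385
x = r cos θ + √(L² − h²) = -3.656080 + √(39601.0 − 138.6832) = -3.656080 + 198.651244 = 194.995164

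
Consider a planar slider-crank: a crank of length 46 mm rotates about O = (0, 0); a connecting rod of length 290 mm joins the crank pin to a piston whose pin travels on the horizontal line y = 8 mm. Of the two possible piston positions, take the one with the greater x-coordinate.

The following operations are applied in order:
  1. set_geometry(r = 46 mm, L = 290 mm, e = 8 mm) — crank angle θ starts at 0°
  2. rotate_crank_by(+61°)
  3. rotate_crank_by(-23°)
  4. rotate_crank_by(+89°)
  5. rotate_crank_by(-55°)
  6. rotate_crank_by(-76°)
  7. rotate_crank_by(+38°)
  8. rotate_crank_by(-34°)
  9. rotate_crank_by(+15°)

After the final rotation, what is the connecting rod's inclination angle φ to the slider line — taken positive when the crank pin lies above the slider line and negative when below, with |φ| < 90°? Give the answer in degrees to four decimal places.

set_geometry: r = 46 mm, L = 290 mm, e = 8 mm; θ ← 0°
rotate_crank_by(+61°): θ ← 0° +61° = 61°
rotate_crank_by(-23°): θ ← 61° -23° = 38°
rotate_crank_by(+89°): θ ← 38° +89° = 127°
rotate_crank_by(-55°): θ ← 127° -55° = 72°
rotate_crank_by(-76°): θ ← 72° -76° = -4°
rotate_crank_by(+38°): θ ← -4° +38° = 34°
rotate_crank_by(-34°): θ ← 34° -34° = 0°
rotate_crank_by(+15°): θ ← 0° +15° = 15°
crank pin P = (r cos θ, r sin θ) = (44.432588, 11.905676)
h = r sin θ − e = 11.905676 − 8 = 3.905676
sin φ = h / L = 3.905676 / 290 = 0.01346785
φ = arcsin(0.01346785) = 0.771674°

0.7717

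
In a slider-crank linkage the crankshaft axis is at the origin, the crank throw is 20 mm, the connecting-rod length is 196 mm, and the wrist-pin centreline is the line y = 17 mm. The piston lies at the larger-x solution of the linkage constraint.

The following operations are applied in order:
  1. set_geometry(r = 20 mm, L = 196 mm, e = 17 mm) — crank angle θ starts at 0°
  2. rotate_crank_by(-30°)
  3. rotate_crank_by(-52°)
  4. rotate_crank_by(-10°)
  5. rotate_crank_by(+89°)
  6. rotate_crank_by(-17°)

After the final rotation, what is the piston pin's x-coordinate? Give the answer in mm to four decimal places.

set_geometry: r = 20 mm, L = 196 mm, e = 17 mm; θ ← 0°
rotate_crank_by(-30°): θ ← 0° -30° = -30°
rotate_crank_by(-52°): θ ← -30° -52° = -82°
rotate_crank_by(-10°): θ ← -82° -10° = -92°
rotate_crank_by(+89°): θ ← -92° +89° = -3°
rotate_crank_by(-17°): θ ← -3° -17° = -20°
crank pin P = (r cos θ, r sin θ) = (18.793852, -6.840403)
h = r sin θ − e = -6.840403 − 17 = -23.840403
x = r cos θ + √(L² − h²) = 18.793852 + √(38416.0 − 568.3648) = 18.793852 + 194.544687 = 213.338539

213.3385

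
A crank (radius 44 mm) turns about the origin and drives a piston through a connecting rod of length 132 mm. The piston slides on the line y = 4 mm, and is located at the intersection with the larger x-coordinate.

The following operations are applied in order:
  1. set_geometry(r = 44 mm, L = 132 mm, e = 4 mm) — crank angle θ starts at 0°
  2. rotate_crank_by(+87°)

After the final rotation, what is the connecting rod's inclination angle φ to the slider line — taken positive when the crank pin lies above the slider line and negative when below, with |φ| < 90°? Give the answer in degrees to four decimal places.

set_geometry: r = 44 mm, L = 132 mm, e = 4 mm; θ ← 0°
rotate_crank_by(+87°): θ ← 0° +87° = 87°
crank pin P = (r cos θ, r sin θ) = (2.302782, 43.939700)
h = r sin θ − e = 43.939700 − 4 = 39.939700
sin φ = h / L = 39.939700 / 132 = 0.30257348
φ = arcsin(0.30257348) = 17.612238°

17.6122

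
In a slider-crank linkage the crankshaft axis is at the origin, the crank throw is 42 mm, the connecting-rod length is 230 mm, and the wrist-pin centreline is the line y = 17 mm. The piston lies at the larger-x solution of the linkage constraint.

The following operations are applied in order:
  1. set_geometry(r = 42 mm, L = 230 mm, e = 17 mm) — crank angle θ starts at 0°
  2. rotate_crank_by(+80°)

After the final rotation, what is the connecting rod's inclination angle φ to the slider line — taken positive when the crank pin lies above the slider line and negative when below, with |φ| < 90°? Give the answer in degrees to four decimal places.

6.0803

set_geometry: r = 42 mm, L = 230 mm, e = 17 mm; θ ← 0°
rotate_crank_by(+80°): θ ← 0° +80° = 80°
crank pin P = (r cos θ, r sin θ) = (7.293223, 41.361926)
h = r sin θ − e = 41.361926 − 17 = 24.361926
sin φ = h / L = 24.361926 / 230 = 0.10592142
φ = arcsin(0.10592142) = 6.080256°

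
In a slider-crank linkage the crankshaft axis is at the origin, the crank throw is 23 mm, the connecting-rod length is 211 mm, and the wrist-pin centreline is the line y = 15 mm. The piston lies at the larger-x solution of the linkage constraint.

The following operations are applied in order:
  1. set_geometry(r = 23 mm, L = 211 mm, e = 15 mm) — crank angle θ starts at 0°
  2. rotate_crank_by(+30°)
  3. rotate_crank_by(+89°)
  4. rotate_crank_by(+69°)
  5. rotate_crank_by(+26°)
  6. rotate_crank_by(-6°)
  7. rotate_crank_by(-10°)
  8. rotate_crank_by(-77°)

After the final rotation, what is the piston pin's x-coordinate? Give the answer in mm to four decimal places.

set_geometry: r = 23 mm, L = 211 mm, e = 15 mm; θ ← 0°
rotate_crank_by(+30°): θ ← 0° +30° = 30°
rotate_crank_by(+89°): θ ← 30° +89° = 119°
rotate_crank_by(+69°): θ ← 119° +69° = 188°
rotate_crank_by(+26°): θ ← 188° +26° = 214°
rotate_crank_by(-6°): θ ← 214° -6° = 208°
rotate_crank_by(-10°): θ ← 208° -10° = 198°
rotate_crank_by(-77°): θ ← 198° -77° = 121°
crank pin P = (r cos θ, r sin θ) = (-11.845876, 19.714848)
h = r sin θ − e = 19.714848 − 15 = 4.714848
x = r cos θ + √(L² − h²) = -11.845876 + √(44521.0 − 22.2298) = -11.845876 + 210.947316 = 199.101440

199.1014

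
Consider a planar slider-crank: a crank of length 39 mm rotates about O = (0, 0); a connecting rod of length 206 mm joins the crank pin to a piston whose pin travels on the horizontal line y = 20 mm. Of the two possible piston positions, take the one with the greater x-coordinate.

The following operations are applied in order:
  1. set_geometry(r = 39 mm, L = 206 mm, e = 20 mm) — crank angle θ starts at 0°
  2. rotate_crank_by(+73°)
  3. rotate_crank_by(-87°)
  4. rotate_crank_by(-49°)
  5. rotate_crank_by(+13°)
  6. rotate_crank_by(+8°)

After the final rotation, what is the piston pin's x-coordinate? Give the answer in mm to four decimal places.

set_geometry: r = 39 mm, L = 206 mm, e = 20 mm; θ ← 0°
rotate_crank_by(+73°): θ ← 0° +73° = 73°
rotate_crank_by(-87°): θ ← 73° -87° = -14°
rotate_crank_by(-49°): θ ← -14° -49° = -63°
rotate_crank_by(+13°): θ ← -63° +13° = -50°
rotate_crank_by(+8°): θ ← -50° +8° = -42°
crank pin P = (r cos θ, r sin θ) = (28.982648, -26.096094)
h = r sin θ − e = -26.096094 − 20 = -46.096094
x = r cos θ + √(L² − h²) = 28.982648 + √(42436.0 − 2124.8498) = 28.982648 + 200.776369 = 229.759017

229.7590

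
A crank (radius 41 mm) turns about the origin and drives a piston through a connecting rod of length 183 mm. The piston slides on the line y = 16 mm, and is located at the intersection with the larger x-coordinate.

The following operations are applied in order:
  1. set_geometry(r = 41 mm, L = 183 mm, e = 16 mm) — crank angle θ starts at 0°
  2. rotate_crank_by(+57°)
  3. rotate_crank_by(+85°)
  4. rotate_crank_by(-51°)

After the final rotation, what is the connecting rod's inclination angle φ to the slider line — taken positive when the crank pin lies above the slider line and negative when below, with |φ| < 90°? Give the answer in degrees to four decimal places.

7.8499

set_geometry: r = 41 mm, L = 183 mm, e = 16 mm; θ ← 0°
rotate_crank_by(+57°): θ ← 0° +57° = 57°
rotate_crank_by(+85°): θ ← 57° +85° = 142°
rotate_crank_by(-51°): θ ← 142° -51° = 91°
crank pin P = (r cos θ, r sin θ) = (-0.715549, 40.993756)
h = r sin θ − e = 40.993756 − 16 = 24.993756
sin φ = h / L = 24.993756 / 183 = 0.13657790
φ = arcsin(0.13657790) = 7.849872°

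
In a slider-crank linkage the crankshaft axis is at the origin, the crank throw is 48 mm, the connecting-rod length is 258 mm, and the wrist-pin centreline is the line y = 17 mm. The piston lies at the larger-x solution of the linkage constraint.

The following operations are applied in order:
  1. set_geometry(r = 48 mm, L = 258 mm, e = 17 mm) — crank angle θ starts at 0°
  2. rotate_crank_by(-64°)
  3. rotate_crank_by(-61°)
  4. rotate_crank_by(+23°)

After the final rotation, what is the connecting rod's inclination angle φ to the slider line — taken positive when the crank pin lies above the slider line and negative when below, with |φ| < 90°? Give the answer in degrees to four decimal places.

set_geometry: r = 48 mm, L = 258 mm, e = 17 mm; θ ← 0°
rotate_crank_by(-64°): θ ← 0° -64° = -64°
rotate_crank_by(-61°): θ ← -64° -61° = -125°
rotate_crank_by(+23°): θ ← -125° +23° = -102°
crank pin P = (r cos θ, r sin θ) = (-9.979761, -46.951085)
h = r sin θ − e = -46.951085 − 17 = -63.951085
sin φ = h / L = -63.951085 / 258 = -0.24787242
φ = arcsin(-0.24787242) = -14.351649°

-14.3516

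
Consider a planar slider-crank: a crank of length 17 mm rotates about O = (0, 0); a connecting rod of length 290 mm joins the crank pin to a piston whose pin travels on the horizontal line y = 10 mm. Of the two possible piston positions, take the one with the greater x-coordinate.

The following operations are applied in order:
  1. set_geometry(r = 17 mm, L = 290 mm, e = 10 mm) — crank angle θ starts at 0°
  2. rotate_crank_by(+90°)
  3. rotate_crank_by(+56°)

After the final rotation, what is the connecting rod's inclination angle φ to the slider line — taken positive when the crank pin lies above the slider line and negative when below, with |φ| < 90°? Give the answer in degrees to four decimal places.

-0.0975

set_geometry: r = 17 mm, L = 290 mm, e = 10 mm; θ ← 0°
rotate_crank_by(+90°): θ ← 0° +90° = 90°
rotate_crank_by(+56°): θ ← 90° +56° = 146°
crank pin P = (r cos θ, r sin θ) = (-14.093639, 9.506279)
h = r sin θ − e = 9.506279 − 10 = -0.493721
sin φ = h / L = -0.493721 / 290 = -0.00170248
φ = arcsin(-0.00170248) = -0.097545°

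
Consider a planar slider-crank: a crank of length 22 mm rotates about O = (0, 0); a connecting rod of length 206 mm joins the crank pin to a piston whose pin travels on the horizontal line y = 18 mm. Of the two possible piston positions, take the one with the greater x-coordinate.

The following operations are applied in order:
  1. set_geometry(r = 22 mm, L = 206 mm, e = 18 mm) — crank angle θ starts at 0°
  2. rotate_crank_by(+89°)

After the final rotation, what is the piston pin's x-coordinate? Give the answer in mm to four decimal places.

206.3452

set_geometry: r = 22 mm, L = 206 mm, e = 18 mm; θ ← 0°
rotate_crank_by(+89°): θ ← 0° +89° = 89°
crank pin P = (r cos θ, r sin θ) = (0.383953, 21.996649)
h = r sin θ − e = 21.996649 − 18 = 3.996649
x = r cos θ + √(L² − h²) = 0.383953 + √(42436.0 − 15.9732) = 0.383953 + 205.961226 = 206.345179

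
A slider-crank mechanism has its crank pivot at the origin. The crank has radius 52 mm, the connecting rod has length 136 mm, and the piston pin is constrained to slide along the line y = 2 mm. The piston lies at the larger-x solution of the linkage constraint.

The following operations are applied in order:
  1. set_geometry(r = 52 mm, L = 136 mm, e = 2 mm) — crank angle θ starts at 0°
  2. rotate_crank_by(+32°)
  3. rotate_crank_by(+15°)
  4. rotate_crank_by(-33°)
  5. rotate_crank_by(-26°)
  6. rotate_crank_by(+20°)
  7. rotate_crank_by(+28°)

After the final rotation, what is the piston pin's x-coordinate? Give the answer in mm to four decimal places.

175.0352

set_geometry: r = 52 mm, L = 136 mm, e = 2 mm; θ ← 0°
rotate_crank_by(+32°): θ ← 0° +32° = 32°
rotate_crank_by(+15°): θ ← 32° +15° = 47°
rotate_crank_by(-33°): θ ← 47° -33° = 14°
rotate_crank_by(-26°): θ ← 14° -26° = -12°
rotate_crank_by(+20°): θ ← -12° +20° = 8°
rotate_crank_by(+28°): θ ← 8° +28° = 36°
crank pin P = (r cos θ, r sin θ) = (42.068884, 30.564833)
h = r sin θ − e = 30.564833 − 2 = 28.564833
x = r cos θ + √(L² − h²) = 42.068884 + √(18496.0 − 815.9497) = 42.068884 + 132.966350 = 175.035234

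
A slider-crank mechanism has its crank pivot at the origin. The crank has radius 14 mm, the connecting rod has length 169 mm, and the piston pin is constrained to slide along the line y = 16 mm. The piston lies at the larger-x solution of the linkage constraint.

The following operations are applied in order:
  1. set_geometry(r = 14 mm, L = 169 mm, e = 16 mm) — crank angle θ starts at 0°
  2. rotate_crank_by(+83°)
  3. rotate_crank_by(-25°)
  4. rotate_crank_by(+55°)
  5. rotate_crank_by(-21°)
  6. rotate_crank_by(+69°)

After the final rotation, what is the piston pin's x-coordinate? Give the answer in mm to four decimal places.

set_geometry: r = 14 mm, L = 169 mm, e = 16 mm; θ ← 0°
rotate_crank_by(+83°): θ ← 0° +83° = 83°
rotate_crank_by(-25°): θ ← 83° -25° = 58°
rotate_crank_by(+55°): θ ← 58° +55° = 113°
rotate_crank_by(-21°): θ ← 113° -21° = 92°
rotate_crank_by(+69°): θ ← 92° +69° = 161°
crank pin P = (r cos θ, r sin θ) = (-13.237260, 4.557954)
h = r sin θ − e = 4.557954 − 16 = -11.442046
x = r cos θ + √(L² − h²) = -13.237260 + √(28561.0 − 130.9204) = -13.237260 + 168.612217 = 155.374957

155.3750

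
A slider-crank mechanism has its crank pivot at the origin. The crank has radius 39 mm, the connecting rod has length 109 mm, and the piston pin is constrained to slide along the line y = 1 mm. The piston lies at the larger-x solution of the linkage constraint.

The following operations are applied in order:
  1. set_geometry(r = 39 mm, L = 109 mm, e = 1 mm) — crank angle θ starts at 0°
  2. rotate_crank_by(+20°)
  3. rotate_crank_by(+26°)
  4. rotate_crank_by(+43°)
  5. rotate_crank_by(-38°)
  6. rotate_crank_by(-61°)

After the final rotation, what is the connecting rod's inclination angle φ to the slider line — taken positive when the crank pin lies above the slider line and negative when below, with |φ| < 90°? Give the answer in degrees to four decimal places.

-4.0890

set_geometry: r = 39 mm, L = 109 mm, e = 1 mm; θ ← 0°
rotate_crank_by(+20°): θ ← 0° +20° = 20°
rotate_crank_by(+26°): θ ← 20° +26° = 46°
rotate_crank_by(+43°): θ ← 46° +43° = 89°
rotate_crank_by(-38°): θ ← 89° -38° = 51°
rotate_crank_by(-61°): θ ← 51° -61° = -10°
crank pin P = (r cos θ, r sin θ) = (38.407502, -6.772279)
h = r sin θ − e = -6.772279 − 1 = -7.772279
sin φ = h / L = -7.772279 / 109 = -0.07130531
φ = arcsin(-0.07130531) = -4.088963°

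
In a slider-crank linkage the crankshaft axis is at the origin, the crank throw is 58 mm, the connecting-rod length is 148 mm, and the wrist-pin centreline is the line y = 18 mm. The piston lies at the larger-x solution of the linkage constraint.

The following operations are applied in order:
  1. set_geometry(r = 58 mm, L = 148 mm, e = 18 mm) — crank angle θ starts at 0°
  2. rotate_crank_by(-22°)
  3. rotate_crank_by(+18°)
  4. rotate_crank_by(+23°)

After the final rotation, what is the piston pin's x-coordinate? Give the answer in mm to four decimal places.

set_geometry: r = 58 mm, L = 148 mm, e = 18 mm; θ ← 0°
rotate_crank_by(-22°): θ ← 0° -22° = -22°
rotate_crank_by(+18°): θ ← -22° +18° = -4°
rotate_crank_by(+23°): θ ← -4° +23° = 19°
crank pin P = (r cos θ, r sin θ) = (54.840077, 18.882953)
h = r sin θ − e = 18.882953 − 18 = 0.882953
x = r cos θ + √(L² − h²) = 54.840077 + √(21904.0 − 0.7796) = 54.840077 + 147.997366 = 202.837444

202.8374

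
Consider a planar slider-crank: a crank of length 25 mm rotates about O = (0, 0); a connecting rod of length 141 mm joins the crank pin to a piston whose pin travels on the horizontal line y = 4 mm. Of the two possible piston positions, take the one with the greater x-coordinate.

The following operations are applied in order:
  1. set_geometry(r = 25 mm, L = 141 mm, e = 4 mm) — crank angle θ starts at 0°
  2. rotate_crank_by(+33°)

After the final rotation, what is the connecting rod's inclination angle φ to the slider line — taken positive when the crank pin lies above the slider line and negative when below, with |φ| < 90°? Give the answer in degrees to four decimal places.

3.9105

set_geometry: r = 25 mm, L = 141 mm, e = 4 mm; θ ← 0°
rotate_crank_by(+33°): θ ← 0° +33° = 33°
crank pin P = (r cos θ, r sin θ) = (20.966764, 13.615976)
h = r sin θ − e = 13.615976 − 4 = 9.615976
sin φ = h / L = 9.615976 / 141 = 0.06819841
φ = arcsin(0.06819841) = 3.910516°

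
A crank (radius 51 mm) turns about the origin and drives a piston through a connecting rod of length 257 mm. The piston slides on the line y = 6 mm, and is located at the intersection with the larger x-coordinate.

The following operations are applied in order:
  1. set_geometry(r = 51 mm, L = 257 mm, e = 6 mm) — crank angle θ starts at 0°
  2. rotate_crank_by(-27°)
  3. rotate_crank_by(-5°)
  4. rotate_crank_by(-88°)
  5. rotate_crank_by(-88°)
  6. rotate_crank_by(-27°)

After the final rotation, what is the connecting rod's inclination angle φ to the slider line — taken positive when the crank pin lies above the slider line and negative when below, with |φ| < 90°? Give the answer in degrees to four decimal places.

set_geometry: r = 51 mm, L = 257 mm, e = 6 mm; θ ← 0°
rotate_crank_by(-27°): θ ← 0° -27° = -27°
rotate_crank_by(-5°): θ ← -27° -5° = -32°
rotate_crank_by(-88°): θ ← -32° -88° = -120°
rotate_crank_by(-88°): θ ← -120° -88° = -208°
rotate_crank_by(-27°): θ ← -208° -27° = -235°
crank pin P = (r cos θ, r sin θ) = (-29.252398, 41.776754)
h = r sin θ − e = 41.776754 − 6 = 35.776754
sin φ = h / L = 35.776754 / 257 = 0.13920916
φ = arcsin(0.13920916) = 8.002086°

8.0021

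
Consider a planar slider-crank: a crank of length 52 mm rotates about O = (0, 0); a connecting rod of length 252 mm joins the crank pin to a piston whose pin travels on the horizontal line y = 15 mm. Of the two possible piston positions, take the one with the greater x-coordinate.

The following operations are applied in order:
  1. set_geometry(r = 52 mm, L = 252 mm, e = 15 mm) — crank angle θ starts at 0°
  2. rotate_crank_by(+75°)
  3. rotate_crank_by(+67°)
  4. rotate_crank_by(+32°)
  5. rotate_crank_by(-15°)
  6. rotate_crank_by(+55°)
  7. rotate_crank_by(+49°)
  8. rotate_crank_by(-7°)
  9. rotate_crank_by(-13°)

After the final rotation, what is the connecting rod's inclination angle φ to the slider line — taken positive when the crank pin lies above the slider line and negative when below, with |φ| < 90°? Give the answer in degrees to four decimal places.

-14.0863

set_geometry: r = 52 mm, L = 252 mm, e = 15 mm; θ ← 0°
rotate_crank_by(+75°): θ ← 0° +75° = 75°
rotate_crank_by(+67°): θ ← 75° +67° = 142°
rotate_crank_by(+32°): θ ← 142° +32° = 174°
rotate_crank_by(-15°): θ ← 174° -15° = 159°
rotate_crank_by(+55°): θ ← 159° +55° = 214°
rotate_crank_by(+49°): θ ← 214° +49° = 263°
rotate_crank_by(-7°): θ ← 263° -7° = 256°
rotate_crank_by(-13°): θ ← 256° -13° = 243°
crank pin P = (r cos θ, r sin θ) = (-23.607506, -46.332339)
h = r sin θ − e = -46.332339 − 15 = -61.332339
sin φ = h / L = -61.332339 / 252 = -0.24338230
φ = arcsin(-0.24338230) = -14.086253°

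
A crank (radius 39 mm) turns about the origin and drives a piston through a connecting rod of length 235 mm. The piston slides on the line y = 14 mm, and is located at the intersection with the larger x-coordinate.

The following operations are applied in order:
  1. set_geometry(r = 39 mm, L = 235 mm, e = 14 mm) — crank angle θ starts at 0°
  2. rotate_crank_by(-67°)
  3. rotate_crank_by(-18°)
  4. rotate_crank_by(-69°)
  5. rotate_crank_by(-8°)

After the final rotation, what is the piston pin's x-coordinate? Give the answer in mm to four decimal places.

196.4603

set_geometry: r = 39 mm, L = 235 mm, e = 14 mm; θ ← 0°
rotate_crank_by(-67°): θ ← 0° -67° = -67°
rotate_crank_by(-18°): θ ← -67° -18° = -85°
rotate_crank_by(-69°): θ ← -85° -69° = -154°
rotate_crank_by(-8°): θ ← -154° -8° = -162°
crank pin P = (r cos θ, r sin θ) = (-37.091204, -12.051663)
h = r sin θ − e = -12.051663 − 14 = -26.051663
x = r cos θ + √(L² − h²) = -37.091204 + √(55225.0 − 678.6891) = -37.091204 + 233.551517 = 196.460312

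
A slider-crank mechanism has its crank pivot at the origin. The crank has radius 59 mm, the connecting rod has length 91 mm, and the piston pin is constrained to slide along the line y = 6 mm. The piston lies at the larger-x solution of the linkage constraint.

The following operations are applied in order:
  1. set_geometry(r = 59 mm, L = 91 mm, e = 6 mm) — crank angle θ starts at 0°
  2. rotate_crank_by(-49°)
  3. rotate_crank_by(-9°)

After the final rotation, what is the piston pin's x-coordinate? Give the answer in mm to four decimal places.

102.9667

set_geometry: r = 59 mm, L = 91 mm, e = 6 mm; θ ← 0°
rotate_crank_by(-49°): θ ← 0° -49° = -49°
rotate_crank_by(-9°): θ ← -49° -9° = -58°
crank pin P = (r cos θ, r sin θ) = (31.265237, -50.034838)
h = r sin θ − e = -50.034838 − 6 = -56.034838
x = r cos θ + √(L² − h²) = 31.265237 + √(8281.0 − 3139.9030) = 31.265237 + 71.701443 = 102.966680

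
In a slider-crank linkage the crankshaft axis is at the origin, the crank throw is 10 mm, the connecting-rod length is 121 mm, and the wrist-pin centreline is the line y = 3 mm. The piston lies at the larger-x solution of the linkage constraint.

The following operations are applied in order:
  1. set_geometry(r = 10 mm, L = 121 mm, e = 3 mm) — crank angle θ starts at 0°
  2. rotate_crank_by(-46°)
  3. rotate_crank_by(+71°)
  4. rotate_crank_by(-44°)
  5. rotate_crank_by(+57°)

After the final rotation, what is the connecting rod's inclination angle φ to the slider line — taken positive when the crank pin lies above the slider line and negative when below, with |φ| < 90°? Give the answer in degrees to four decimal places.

set_geometry: r = 10 mm, L = 121 mm, e = 3 mm; θ ← 0°
rotate_crank_by(-46°): θ ← 0° -46° = -46°
rotate_crank_by(+71°): θ ← -46° +71° = 25°
rotate_crank_by(-44°): θ ← 25° -44° = -19°
rotate_crank_by(+57°): θ ← -19° +57° = 38°
crank pin P = (r cos θ, r sin θ) = (7.880108, 6.156615)
h = r sin θ − e = 6.156615 − 3 = 3.156615
sin φ = h / L = 3.156615 / 121 = 0.02608773
φ = arcsin(0.02608773) = 1.494886°

1.4949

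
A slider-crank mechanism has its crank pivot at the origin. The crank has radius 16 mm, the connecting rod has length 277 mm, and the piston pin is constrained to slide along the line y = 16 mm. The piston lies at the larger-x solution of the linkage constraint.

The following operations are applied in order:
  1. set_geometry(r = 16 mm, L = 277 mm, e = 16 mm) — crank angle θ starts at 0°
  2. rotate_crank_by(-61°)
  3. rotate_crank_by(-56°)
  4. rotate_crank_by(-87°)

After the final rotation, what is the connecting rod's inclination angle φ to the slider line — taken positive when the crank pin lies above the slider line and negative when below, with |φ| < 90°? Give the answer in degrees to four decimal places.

set_geometry: r = 16 mm, L = 277 mm, e = 16 mm; θ ← 0°
rotate_crank_by(-61°): θ ← 0° -61° = -61°
rotate_crank_by(-56°): θ ← -61° -56° = -117°
rotate_crank_by(-87°): θ ← -117° -87° = -204°
crank pin P = (r cos θ, r sin θ) = (-14.616727, 6.507786)
h = r sin θ − e = 6.507786 − 16 = -9.492214
sin φ = h / L = -9.492214 / 277 = -0.03426792
φ = arcsin(-0.03426792) = -1.963792°

-1.9638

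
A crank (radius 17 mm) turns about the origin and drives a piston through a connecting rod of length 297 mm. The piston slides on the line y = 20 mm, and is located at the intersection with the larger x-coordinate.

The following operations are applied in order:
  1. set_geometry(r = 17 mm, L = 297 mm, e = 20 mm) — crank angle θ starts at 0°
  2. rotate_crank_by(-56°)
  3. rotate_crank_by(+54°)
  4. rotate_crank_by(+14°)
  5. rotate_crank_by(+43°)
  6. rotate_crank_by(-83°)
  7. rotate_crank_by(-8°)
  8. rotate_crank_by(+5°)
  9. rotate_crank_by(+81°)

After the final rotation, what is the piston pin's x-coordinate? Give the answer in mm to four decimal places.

set_geometry: r = 17 mm, L = 297 mm, e = 20 mm; θ ← 0°
rotate_crank_by(-56°): θ ← 0° -56° = -56°
rotate_crank_by(+54°): θ ← -56° +54° = -2°
rotate_crank_by(+14°): θ ← -2° +14° = 12°
rotate_crank_by(+43°): θ ← 12° +43° = 55°
rotate_crank_by(-83°): θ ← 55° -83° = -28°
rotate_crank_by(-8°): θ ← -28° -8° = -36°
rotate_crank_by(+5°): θ ← -36° +5° = -31°
rotate_crank_by(+81°): θ ← -31° +81° = 50°
crank pin P = (r cos θ, r sin θ) = (10.927389, 13.022756)
h = r sin θ − e = 13.022756 − 20 = -6.977244
x = r cos θ + √(L² − h²) = 10.927389 + √(88209.0 − 48.6819) = 10.927389 + 296.918033 = 307.845422

307.8454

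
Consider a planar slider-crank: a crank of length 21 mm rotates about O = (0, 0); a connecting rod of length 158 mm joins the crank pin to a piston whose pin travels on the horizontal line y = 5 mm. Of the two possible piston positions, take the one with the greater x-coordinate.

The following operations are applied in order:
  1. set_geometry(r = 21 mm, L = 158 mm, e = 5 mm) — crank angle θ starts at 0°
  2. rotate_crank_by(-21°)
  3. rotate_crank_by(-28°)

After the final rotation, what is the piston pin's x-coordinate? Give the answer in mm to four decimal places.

170.3956

set_geometry: r = 21 mm, L = 158 mm, e = 5 mm; θ ← 0°
rotate_crank_by(-21°): θ ← 0° -21° = -21°
rotate_crank_by(-28°): θ ← -21° -28° = -49°
crank pin P = (r cos θ, r sin θ) = (13.777240, -15.848901)
h = r sin θ − e = -15.848901 − 5 = -20.848901
x = r cos θ + √(L² − h²) = 13.777240 + √(24964.0 − 434.6767) = 13.777240 + 156.618400 = 170.395640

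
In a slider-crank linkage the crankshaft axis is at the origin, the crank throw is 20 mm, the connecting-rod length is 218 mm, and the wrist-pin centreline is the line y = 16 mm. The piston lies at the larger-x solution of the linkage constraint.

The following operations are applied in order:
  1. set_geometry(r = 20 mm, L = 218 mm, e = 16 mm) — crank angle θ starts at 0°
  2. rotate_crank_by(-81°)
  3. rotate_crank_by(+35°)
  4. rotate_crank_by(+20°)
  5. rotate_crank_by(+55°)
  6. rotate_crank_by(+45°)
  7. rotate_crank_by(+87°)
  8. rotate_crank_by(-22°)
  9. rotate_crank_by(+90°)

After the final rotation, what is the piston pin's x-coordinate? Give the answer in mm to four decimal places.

202.6499

set_geometry: r = 20 mm, L = 218 mm, e = 16 mm; θ ← 0°
rotate_crank_by(-81°): θ ← 0° -81° = -81°
rotate_crank_by(+35°): θ ← -81° +35° = -46°
rotate_crank_by(+20°): θ ← -46° +20° = -26°
rotate_crank_by(+55°): θ ← -26° +55° = 29°
rotate_crank_by(+45°): θ ← 29° +45° = 74°
rotate_crank_by(+87°): θ ← 74° +87° = 161°
rotate_crank_by(-22°): θ ← 161° -22° = 139°
rotate_crank_by(+90°): θ ← 139° +90° = 229°
crank pin P = (r cos θ, r sin θ) = (-13.121181, -15.094192)
h = r sin θ − e = -15.094192 − 16 = -31.094192
x = r cos θ + √(L² − h²) = -13.121181 + √(47524.0 − 966.8488) = -13.121181 + 215.771062 = 202.649882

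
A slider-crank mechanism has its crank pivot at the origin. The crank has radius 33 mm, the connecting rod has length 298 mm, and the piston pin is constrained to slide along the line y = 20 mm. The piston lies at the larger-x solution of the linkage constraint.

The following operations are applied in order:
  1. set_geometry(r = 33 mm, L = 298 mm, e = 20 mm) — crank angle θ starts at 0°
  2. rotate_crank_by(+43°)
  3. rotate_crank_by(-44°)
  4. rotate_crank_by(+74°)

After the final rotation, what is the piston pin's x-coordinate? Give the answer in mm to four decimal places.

307.4240

set_geometry: r = 33 mm, L = 298 mm, e = 20 mm; θ ← 0°
rotate_crank_by(+43°): θ ← 0° +43° = 43°
rotate_crank_by(-44°): θ ← 43° -44° = -1°
rotate_crank_by(+74°): θ ← -1° +74° = 73°
crank pin P = (r cos θ, r sin θ) = (9.648266, 31.558057)
h = r sin θ − e = 31.558057 − 20 = 11.558057
x = r cos θ + √(L² − h²) = 9.648266 + √(88804.0 − 133.5887) = 9.648266 + 297.775774 = 307.424040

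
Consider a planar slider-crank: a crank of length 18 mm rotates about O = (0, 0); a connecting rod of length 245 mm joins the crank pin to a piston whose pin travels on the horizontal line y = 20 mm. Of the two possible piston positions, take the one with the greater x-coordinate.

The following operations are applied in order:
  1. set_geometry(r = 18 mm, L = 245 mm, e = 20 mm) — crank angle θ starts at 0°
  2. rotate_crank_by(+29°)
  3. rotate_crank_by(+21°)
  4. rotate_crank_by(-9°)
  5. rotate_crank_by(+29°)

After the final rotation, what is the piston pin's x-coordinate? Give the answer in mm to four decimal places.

251.1369

set_geometry: r = 18 mm, L = 245 mm, e = 20 mm; θ ← 0°
rotate_crank_by(+29°): θ ← 0° +29° = 29°
rotate_crank_by(+21°): θ ← 29° +21° = 50°
rotate_crank_by(-9°): θ ← 50° -9° = 41°
rotate_crank_by(+29°): θ ← 41° +29° = 70°
crank pin P = (r cos θ, r sin θ) = (6.156363, 16.914467)
h = r sin θ − e = 16.914467 − 20 = -3.085533
x = r cos θ + √(L² − h²) = 6.156363 + √(60025.0 − 9.5205) = 6.156363 + 244.980570 = 251.136932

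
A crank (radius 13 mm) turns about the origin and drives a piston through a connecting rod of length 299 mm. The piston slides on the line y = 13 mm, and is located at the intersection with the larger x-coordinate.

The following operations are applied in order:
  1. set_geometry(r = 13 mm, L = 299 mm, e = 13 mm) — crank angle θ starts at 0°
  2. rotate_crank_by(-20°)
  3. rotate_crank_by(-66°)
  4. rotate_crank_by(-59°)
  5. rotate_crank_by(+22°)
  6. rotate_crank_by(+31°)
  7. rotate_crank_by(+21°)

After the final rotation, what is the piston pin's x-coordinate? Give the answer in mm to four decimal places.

302.1608

set_geometry: r = 13 mm, L = 299 mm, e = 13 mm; θ ← 0°
rotate_crank_by(-20°): θ ← 0° -20° = -20°
rotate_crank_by(-66°): θ ← -20° -66° = -86°
rotate_crank_by(-59°): θ ← -86° -59° = -145°
rotate_crank_by(+22°): θ ← -145° +22° = -123°
rotate_crank_by(+31°): θ ← -123° +31° = -92°
rotate_crank_by(+21°): θ ← -92° +21° = -71°
crank pin P = (r cos θ, r sin θ) = (4.232386, -12.291741)
h = r sin θ − e = -12.291741 − 13 = -25.291741
x = r cos θ + √(L² − h²) = 4.232386 + √(89401.0 − 639.6722) = 4.232386 + 297.928394 = 302.160780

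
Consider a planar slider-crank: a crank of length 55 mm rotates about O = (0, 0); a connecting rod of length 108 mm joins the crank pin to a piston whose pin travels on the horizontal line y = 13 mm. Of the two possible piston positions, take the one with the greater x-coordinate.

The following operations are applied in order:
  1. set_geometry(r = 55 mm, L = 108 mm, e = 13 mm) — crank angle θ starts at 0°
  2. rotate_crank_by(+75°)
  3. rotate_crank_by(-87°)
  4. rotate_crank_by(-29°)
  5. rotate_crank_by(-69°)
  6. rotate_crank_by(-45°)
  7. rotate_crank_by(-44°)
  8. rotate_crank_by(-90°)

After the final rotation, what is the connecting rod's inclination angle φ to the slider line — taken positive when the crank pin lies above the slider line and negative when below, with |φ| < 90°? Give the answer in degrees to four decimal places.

21.1705

set_geometry: r = 55 mm, L = 108 mm, e = 13 mm; θ ← 0°
rotate_crank_by(+75°): θ ← 0° +75° = 75°
rotate_crank_by(-87°): θ ← 75° -87° = -12°
rotate_crank_by(-29°): θ ← -12° -29° = -41°
rotate_crank_by(-69°): θ ← -41° -69° = -110°
rotate_crank_by(-45°): θ ← -110° -45° = -155°
rotate_crank_by(-44°): θ ← -155° -44° = -199°
rotate_crank_by(-90°): θ ← -199° -90° = -289°
crank pin P = (r cos θ, r sin θ) = (17.906248, 52.003522)
h = r sin θ − e = 52.003522 − 13 = 39.003522
sin φ = h / L = 39.003522 / 108 = 0.36114372
φ = arcsin(0.36114372) = 21.170452°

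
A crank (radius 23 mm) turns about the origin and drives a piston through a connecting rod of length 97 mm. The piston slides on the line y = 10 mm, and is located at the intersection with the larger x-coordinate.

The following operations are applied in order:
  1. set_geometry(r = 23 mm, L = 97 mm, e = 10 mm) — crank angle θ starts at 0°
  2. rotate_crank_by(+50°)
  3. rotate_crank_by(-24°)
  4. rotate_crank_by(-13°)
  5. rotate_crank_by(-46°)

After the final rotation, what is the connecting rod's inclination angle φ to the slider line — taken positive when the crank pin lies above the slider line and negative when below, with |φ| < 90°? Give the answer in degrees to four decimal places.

-13.4286

set_geometry: r = 23 mm, L = 97 mm, e = 10 mm; θ ← 0°
rotate_crank_by(+50°): θ ← 0° +50° = 50°
rotate_crank_by(-24°): θ ← 50° -24° = 26°
rotate_crank_by(-13°): θ ← 26° -13° = 13°
rotate_crank_by(-46°): θ ← 13° -46° = -33°
crank pin P = (r cos θ, r sin θ) = (19.289423, -12.526698)
h = r sin θ − e = -12.526698 − 10 = -22.526698
sin φ = h / L = -22.526698 / 97 = -0.23223400
φ = arcsin(-0.23223400) = -13.428632°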